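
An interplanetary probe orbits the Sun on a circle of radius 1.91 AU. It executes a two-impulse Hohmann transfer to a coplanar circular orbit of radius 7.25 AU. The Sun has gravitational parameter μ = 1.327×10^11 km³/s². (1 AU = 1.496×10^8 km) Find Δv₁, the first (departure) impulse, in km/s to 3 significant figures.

Δv₁ = 5.56 km/s

In km: r₁ = 1.91 × 1.496×10^8 = 2.85736×10^8 km; r₂ = 7.25 × 1.496×10^8 = 1.0846×10^9 km.
Transfer-ellipse semi-major axis a_t = (r₁ + r₂)/2 = (2.85736×10^8 + 1.0846×10^9)/2 = 6.85168×10^8 km.
Circular speed at r = 2.85736×10^8 km: v_c = √(μ/r) = 21.5503 km/s.
Vis-viva on the transfer ellipse at r = 2.85736×10^8 km gives v_t = √[μ(2/r − 1/a_t)] = 27.1137 km/s.
Δv₁ = |v_t − v_c| = |27.1137 − 21.5503| = 5.563 km/s.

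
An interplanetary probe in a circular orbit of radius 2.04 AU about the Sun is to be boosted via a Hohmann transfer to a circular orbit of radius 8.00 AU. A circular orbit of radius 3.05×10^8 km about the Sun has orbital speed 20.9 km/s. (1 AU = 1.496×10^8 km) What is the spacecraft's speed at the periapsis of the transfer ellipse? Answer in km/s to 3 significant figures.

v = 26.4 km/s

From the circular-orbit relation v² = μ/r at r = 3.05×10^8 km: μ = v²r = (20.9)² × 3.05×10^8 = 1.33227×10^11 km³/s².
In km: r₁ = 2.04 × 1.496×10^8 = 3.05184×10^8 km; r₂ = 8.00 × 1.496×10^8 = 1.1968×10^9 km.
The Hohmann ellipse has a_t = (r₁ + r₂)/2 = 7.50992×10^8 km.
The periapsis of the transfer ellipse is at r = 3.05184×10^8 km.
Vis-viva: v = √[μ(2/r − 1/a_t)] = √[1.33227×10^11 × (2/3.05184×10^8 − 1/7.50992×10^8)] = 26.38 km/s.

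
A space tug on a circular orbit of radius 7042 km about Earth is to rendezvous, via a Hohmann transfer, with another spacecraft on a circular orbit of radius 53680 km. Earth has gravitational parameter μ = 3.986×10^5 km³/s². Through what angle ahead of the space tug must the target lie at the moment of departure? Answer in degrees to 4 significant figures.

φ = 103.4°

Semi-major axis of the transfer orbit: a_t = (7042 + 53680)/2 = 30361 km.
Transfer time t = π√(a_t³/μ) = 26324 s.
The target's mean motion on its circular orbit is ω₂ = √(μ/r₂³) = 5.0763×10^-5 rad/s.
Angle swept by the target during transfer: ω₂·t = 1.3363 rad = 76.56°.
The space tug traverses 180° on the transfer ellipse, so the target must lead by 180° − 76.56° = 103.4°.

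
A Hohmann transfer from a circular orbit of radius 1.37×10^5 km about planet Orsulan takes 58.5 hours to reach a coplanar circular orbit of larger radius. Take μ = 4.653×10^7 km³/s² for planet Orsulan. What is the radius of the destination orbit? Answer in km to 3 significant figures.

Transfer time t = 58.5 hours = 2.106×10^5 s, and t = π√(a_t³/μ).
So a_t = (μ t²/π²)^(1/3) = (4.653×10^7 × (2.106×10^5)² / π²)^(1/3) = 5.9354×10^5 km.
Since a_t = (r₁ + r₂)/2, r₂ = 2a_t − r₁ = 2×5.9354×10^5 − 1.370×10^5 = 1.05008×10^6 km.

r₂ = 1.05×10^6 km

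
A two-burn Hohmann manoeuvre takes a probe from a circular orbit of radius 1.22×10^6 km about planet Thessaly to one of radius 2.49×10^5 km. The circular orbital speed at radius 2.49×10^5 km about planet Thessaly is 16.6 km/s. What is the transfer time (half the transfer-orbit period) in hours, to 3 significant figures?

From the circular-orbit relation v² = μ/r at r = 2.49×10^5 km: μ = v²r = (16.6)² × 2.49×10^5 = 6.86144×10^7 km³/s².
The Hohmann ellipse has a_t = (r₁ + r₂)/2 = 7.345×10^5 km.
Transfer time t = π√(a_t³/μ) = π√((7.345×10^5)³ / 6.86144×10^7) = 2.387×10^5 s.
Converting: 2.387×10^5 s ÷ 3600 s/hour = 66.3 hours.

t = 66.3 hours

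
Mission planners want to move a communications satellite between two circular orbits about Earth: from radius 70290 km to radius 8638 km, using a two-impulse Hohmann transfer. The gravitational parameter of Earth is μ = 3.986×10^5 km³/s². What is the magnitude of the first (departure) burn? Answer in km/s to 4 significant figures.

Δv₁ = 1.267 km/s

The Hohmann ellipse has a_t = (r₁ + r₂)/2 = 39464 km.
Circular speed at r = 70290 km: v_c = √(μ/r) = 2.381 km/s.
Transfer-orbit speed at the same r (vis-viva, a = a_t): v_t = √[μ(2/r − 1/a_t)] = 1.114 km/s.
Δv₁ = |v_t − v_c| = |1.114 − 2.381| = 1.267 km/s.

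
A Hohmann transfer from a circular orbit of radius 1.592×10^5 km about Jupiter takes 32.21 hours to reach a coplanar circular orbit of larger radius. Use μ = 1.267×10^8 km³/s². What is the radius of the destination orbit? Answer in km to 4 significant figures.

Transfer time t = 32.21 hours = 1.15956×10^5 s, and t = π√(a_t³/μ).
So a_t = (μ t²/π²)^(1/3) = (1.267×10^8 × (1.15956×10^5)² / π²)^(1/3) = 5.5679×10^5 km.
Since a_t = (r₁ + r₂)/2, r₂ = 2a_t − r₁ = 2×5.5679×10^5 − 1.592×10^5 = 9.5438×10^5 km.

r₂ = 9.544×10^5 km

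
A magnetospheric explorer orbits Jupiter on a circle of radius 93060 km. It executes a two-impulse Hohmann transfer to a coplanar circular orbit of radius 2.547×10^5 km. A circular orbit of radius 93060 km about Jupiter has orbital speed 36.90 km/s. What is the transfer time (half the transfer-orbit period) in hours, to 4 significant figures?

t = 5.621 hours

From the circular-orbit relation v² = μ/r at r = 93060 km: μ = v²r = (36.90)² × 93060 = 1.26711×10^8 km³/s².
Semi-major axis of the transfer orbit: a_t = (93060 + 2.547×10^5)/2 = 1.7388×10^5 km.
Transfer time t = π√(a_t³/μ) = π√((1.7388×10^5)³ / 1.26711×10^8) = 20236 s.
Converting: 20236 s ÷ 3600 s/hour = 5.621 hours.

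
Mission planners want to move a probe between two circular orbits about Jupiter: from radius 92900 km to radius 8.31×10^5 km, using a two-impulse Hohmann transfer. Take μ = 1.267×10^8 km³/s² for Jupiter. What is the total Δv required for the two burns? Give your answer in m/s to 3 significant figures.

The Hohmann ellipse has a_t = (r₁ + r₂)/2 = 4.6195×10^5 km.
At r₁ the circular-orbit speed is v₁ = √(μ/r₁) = 36.93 km/s.
Transfer-orbit speed at r₁ (v² = μ(2/r − 1/a)): v_p = √[μ(2/r₁ − 1/a_t)] = 49.53 km/s.
First burn Δv₁ = |v_p − v₁| = 12.60 km/s.
At r₂, v₂ = √(μ/r₂) = 12.3477 km/s.
Transfer-orbit speed at r₂: v_a = √[μ(2/r₂ − 1/a_t)] = 5.53730 km/s.
Second burn Δv₂ = |v₂ − v_a| = 6.810 km/s.
Δv = Δv₁ + Δv₂ = 12.60 + 6.810 = 19.41 km/s.

Δv = 19400 m/s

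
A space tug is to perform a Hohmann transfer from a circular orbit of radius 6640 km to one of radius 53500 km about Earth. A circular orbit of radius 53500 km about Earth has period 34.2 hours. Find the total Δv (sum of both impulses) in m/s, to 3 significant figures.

From Kepler's third law T² = 4π²r³/μ at r = 53500 km, T = 34.2 hours = 34.2 × 3600 s = 1.2312×10^5 s: μ = 4π²r³/T² = 3.98808×10^5 km³/s².
Semi-major axis of the transfer orbit: a_t = (6640 + 53500)/2 = 30070 km.
Circular speed at r₁: v₁ = √(μ/r₁) = √(3.98808×10^5/6640) = 7.74993 km/s.
Transfer-orbit speed at r₁ (v² = μ(2/r − 1/a)): v_p = √[μ(2/r₁ − 1/a_t)] = 10.3373 km/s.
First burn Δv₁ = |v_p − v₁| = 2.5874 km/s.
Circular speed at r₂: v₂ = √(μ/r₂) = 2.7303 km/s.
Transfer-orbit speed at r₂: v_a = √[μ(2/r₂ − 1/a_t)] = 1.2830 km/s.
Second burn Δv₂ = |v₂ − v_a| = 1.4473 km/s.
Δv = Δv₁ + Δv₂ = 2.5874 + 1.4473 = 4.035 km/s.

Δv = 4030 m/s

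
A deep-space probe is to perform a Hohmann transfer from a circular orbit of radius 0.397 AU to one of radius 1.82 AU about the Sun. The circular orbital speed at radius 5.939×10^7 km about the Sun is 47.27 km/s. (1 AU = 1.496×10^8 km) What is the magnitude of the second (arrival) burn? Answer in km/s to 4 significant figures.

Δv₂ = 8.865 km/s

From the circular-orbit relation v² = μ/r at r = 5.939×10^7 km: μ = v²r = (47.27)² × 5.939×10^7 = 1.32704×10^11 km³/s².
In km: r₁ = 0.397 × 1.496×10^8 = 5.93912×10^7 km; r₂ = 1.82 × 1.496×10^8 = 2.72272×10^8 km.
The Hohmann ellipse has a_t = (r₁ + r₂)/2 = 1.658316×10^8 km.
Circular speed at r = 2.72272×10^8 km: v_c = √(μ/r) = 22.077 km/s.
Vis-viva on the transfer ellipse at r = 2.72272×10^8 km gives v_t = √[μ(2/r − 1/a_t)] = 13.212 km/s.
Δv₂ = |v_t − v_c| = |13.212 − 22.077| = 8.865 km/s.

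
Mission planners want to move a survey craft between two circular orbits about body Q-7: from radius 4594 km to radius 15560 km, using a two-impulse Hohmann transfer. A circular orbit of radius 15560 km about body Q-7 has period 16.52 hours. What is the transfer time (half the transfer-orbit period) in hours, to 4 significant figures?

From Kepler's third law T² = 4π²r³/μ at r = 15560 km, T = 16.52 hours = 16.52 × 3600 s = 59472 s: μ = 4π²r³/T² = 42049.8 km³/s².
The Hohmann ellipse has a_t = (r₁ + r₂)/2 = 10077 km.
Half the transfer-orbit period gives t = π√(a_t³/μ) = 15498 s.
Converting: 15498 s ÷ 3600 s/hour = 4.305 hours.

t = 4.305 hours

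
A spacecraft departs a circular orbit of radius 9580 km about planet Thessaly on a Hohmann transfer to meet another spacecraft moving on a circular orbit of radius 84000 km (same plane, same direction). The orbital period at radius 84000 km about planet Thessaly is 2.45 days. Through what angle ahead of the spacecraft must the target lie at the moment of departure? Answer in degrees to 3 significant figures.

φ = 105°

From Kepler's third law T² = 4π²r³/μ at r = 84000 km, T = 2.45 days = 2.45 × 86400 s = 2.1168×10^5 s: μ = 4π²r³/T² = 5.22201×10^5 km³/s².
The Hohmann ellipse has a_t = (r₁ + r₂)/2 = 46790 km.
Transfer time t = π√(a_t³/μ) = 44000 s.
The target's mean motion on its circular orbit is ω₂ = √(μ/r₂³) = 2.968×10^-5 rad/s.
Angle swept by the target during transfer: ω₂·t = 1.306 rad = 74.83°.
Arrival is 180° from departure on the ellipse, so φ = 180° − 74.83° = 105°.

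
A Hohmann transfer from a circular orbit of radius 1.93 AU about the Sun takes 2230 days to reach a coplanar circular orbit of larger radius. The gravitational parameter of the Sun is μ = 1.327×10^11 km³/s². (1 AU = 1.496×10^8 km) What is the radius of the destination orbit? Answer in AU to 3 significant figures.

In km: r₁ = 1.93 × 1.496×10^8 = 2.88728×10^8 km.
Transfer time t = 2230 days = 1.92672×10^8 s, and t = π√(a_t³/μ).
So a_t = (μ t²/π²)^(1/3) = (1.327×10^11 × (1.92672×10^8)² / π²)^(1/3) = 7.9324×10^8 km.
Since a_t = (r₁ + r₂)/2, r₂ = 2a_t − r₁ = 2×7.9324×10^8 − 2.88728×10^8 = 1.297752×10^9 km.
In AU: r₂ = 1.297752×10^9 / 1.496×10^8 = 8.67 AU.

r₂ = 8.67 AU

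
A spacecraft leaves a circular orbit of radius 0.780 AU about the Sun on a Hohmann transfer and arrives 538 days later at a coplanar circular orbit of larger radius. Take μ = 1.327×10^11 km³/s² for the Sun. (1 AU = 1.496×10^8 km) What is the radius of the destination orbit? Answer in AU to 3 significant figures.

In km: r₁ = 0.780 × 1.496×10^8 = 1.16688×10^8 km.
Transfer time t = 538 days = 4.64832×10^7 s, and t = π√(a_t³/μ).
So a_t = (μ t²/π²)^(1/3) = (1.327×10^11 × (4.64832×10^7)² / π²)^(1/3) = 3.0741×10^8 km.
Since a_t = (r₁ + r₂)/2, r₂ = 2a_t − r₁ = 2×3.0741×10^8 − 1.16688×10^8 = 4.98132×10^8 km.
In AU: r₂ = 4.98132×10^8 / 1.496×10^8 = 3.33 AU.

r₂ = 3.33 AU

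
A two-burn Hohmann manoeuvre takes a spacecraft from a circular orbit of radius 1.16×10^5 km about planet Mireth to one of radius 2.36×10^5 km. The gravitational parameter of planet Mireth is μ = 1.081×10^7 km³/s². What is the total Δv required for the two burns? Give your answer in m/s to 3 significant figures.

Δv = 2800 m/s

Transfer-ellipse semi-major axis a_t = (r₁ + r₂)/2 = (1.160×10^5 + 2.360×10^5)/2 = 1.760×10^5 km.
Circular speed at r₁: v₁ = √(μ/r₁) = √(1.081×10^7/1.160×10^5) = 9.65348 km/s.
On the transfer ellipse at r₁, v² = μ(2/r − 1/a) gives v_p = √[μ(2/r₁ − 1/a_t)] = 11.1785 km/s.
First burn Δv₁ = |v_p − v₁| = 1.525 km/s.
Circular speed at r₂: v₂ = √(μ/r₂) = 6.768 km/s.
Transfer-orbit speed at r₂: v_a = √[μ(2/r₂ − 1/a_t)] = 5.495 km/s.
Second burn Δv₂ = |v₂ − v_a| = 1.273 km/s.
Δv = Δv₁ + Δv₂ = 1.525 + 1.273 = 2.798 km/s.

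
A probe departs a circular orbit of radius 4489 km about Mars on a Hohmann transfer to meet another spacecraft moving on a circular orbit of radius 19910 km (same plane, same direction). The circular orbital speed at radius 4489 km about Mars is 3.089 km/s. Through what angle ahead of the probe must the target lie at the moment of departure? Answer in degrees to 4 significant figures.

From the circular-orbit relation v² = μ/r at r = 4489 km: μ = v²r = (3.089)² × 4489 = 42833.7 km³/s².
The Hohmann ellipse has a_t = (r₁ + r₂)/2 = 12199.5 km.
Transfer time t = π√(a_t³/μ) = 20454 s.
The target's mean motion on its circular orbit is ω₂ = √(μ/r₂³) = 7.3669×10^-5 rad/s.
Angle swept by the target during transfer: ω₂·t = 1.5068 rad = 86.33°.
Arrival is 180° from departure on the ellipse, so φ = 180° − 86.33° = 93.67°.

φ = 93.67°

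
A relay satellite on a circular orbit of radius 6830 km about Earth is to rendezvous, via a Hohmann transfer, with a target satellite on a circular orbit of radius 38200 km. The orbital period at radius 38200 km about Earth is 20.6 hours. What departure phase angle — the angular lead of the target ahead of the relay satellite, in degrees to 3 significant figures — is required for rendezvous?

φ = 98.6°

From Kepler's third law T² = 4π²r³/μ at r = 38200 km, T = 20.6 hours = 20.6 × 3600 s = 74160 s: μ = 4π²r³/T² = 4.00139×10^5 km³/s².
Semi-major axis of the transfer orbit: a_t = (6830 + 38200)/2 = 22515 km.
Transfer time t = π√(a_t³/μ) = 16778.5 s.
The target's mean motion on its circular orbit is ω₂ = √(μ/r₂³) = 8.47247×10^-5 rad/s.
Angle swept by the target during transfer: ω₂·t = 1.42155 rad = 81.449°.
The relay satellite traverses 180° on the transfer ellipse, so the target must lead by 180° − 81.449° = 98.6°.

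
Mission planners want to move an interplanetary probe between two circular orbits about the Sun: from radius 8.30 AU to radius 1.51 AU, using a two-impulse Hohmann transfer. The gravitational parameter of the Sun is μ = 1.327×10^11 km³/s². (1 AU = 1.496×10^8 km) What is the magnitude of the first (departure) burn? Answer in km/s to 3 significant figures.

In km: r₁ = 8.30 × 1.496×10^8 = 1.24168×10^9 km; r₂ = 1.51 × 1.496×10^8 = 2.25896×10^8 km.
The Hohmann ellipse has a_t = (r₁ + r₂)/2 = 7.33788×10^8 km.
Circular speed at r = 1.24168×10^9 km: v_c = √(μ/r) = 10.338 km/s.
Vis-viva on the transfer ellipse at r = 1.24168×10^9 km gives v_t = √[μ(2/r − 1/a_t)] = 5.7359 km/s.
Δv₁ = |v_t − v_c| = |5.7359 − 10.338| = 4.602 km/s.

Δv₁ = 4.60 km/s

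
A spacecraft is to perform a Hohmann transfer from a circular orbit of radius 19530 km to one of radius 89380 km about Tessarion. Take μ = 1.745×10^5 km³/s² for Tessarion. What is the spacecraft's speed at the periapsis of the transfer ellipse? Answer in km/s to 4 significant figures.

Transfer-ellipse semi-major axis a_t = (r₁ + r₂)/2 = (19530 + 89380)/2 = 54455 km.
At periapsis, r = 19530 km.
Vis-viva: v = √[μ(2/r − 1/a_t)] = √[1.745×10^5 × (2/19530 − 1/54455)] = 3.830 km/s.

v = 3.830 km/s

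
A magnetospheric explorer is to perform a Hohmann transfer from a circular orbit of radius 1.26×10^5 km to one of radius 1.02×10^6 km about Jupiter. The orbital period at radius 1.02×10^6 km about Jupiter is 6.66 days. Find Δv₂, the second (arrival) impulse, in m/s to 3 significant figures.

Δv₂ = 5910 m/s

From Kepler's third law T² = 4π²r³/μ at r = 1.02×10^6 km, T = 6.66 days = 6.66 × 86400 s = 5.75424×10^5 s: μ = 4π²r³/T² = 1.26527×10^8 km³/s².
Transfer-ellipse semi-major axis a_t = (r₁ + r₂)/2 = (1.260×10^5 + 1.020×10^6)/2 = 5.730×10^5 km.
On the circular orbit at r = 1.020×10^6 km, v_c = √(μ/r) = 11.138 km/s.
Transfer-orbit speed at the same r (vis-viva, a = a_t): v_t = √[μ(2/r − 1/a_t)] = 5.2228 km/s.
Δv₂ = |v_t − v_c| = |5.2228 − 11.138| = 5.915 km/s.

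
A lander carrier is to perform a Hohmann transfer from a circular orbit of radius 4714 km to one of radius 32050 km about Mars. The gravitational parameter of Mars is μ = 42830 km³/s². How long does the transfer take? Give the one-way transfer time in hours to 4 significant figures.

t = 10.51 hours

Semi-major axis of the transfer orbit: a_t = (4714 + 32050)/2 = 18382 km.
Transfer time t = π√(a_t³/μ) = π√((18382)³ / 42830) = 37830 s.
Converting: 37830 s ÷ 3600 s/hour = 10.51 hours.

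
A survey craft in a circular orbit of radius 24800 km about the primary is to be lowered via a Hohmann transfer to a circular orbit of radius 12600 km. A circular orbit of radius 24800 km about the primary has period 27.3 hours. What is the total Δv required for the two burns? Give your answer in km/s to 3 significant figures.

Δv = 0.621 km/s

From Kepler's third law T² = 4π²r³/μ at r = 24800 km, T = 27.3 hours = 27.3 × 3600 s = 98280 s: μ = 4π²r³/T² = 62342.5 km³/s².
Transfer-ellipse semi-major axis a_t = (r₁ + r₂)/2 = (24800 + 12600)/2 = 18700 km.
At r₁ the circular-orbit speed is v₁ = √(μ/r₁) = 1.58550 km/s.
On the transfer ellipse at r₁, v² = μ(2/r − 1/a) gives v_a = √[μ(2/r₁ − 1/a_t)] = 1.30146 km/s.
First burn Δv₁ = |v_a − v₁| = 0.28404 km/s.
At r₂, v₂ = √(μ/r₂) = 2.22437 km/s.
Transfer-orbit speed at r₂: v_p = √[μ(2/r₂ − 1/a_t)] = 2.56160 km/s.
Second burn Δv₂ = |v₂ − v_p| = 0.33723 km/s.
Total Δv = Δv₁ + Δv₂ = 0.6213 km/s.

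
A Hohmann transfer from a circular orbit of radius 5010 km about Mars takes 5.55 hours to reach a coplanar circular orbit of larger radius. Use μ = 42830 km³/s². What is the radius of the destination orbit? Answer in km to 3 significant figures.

r₂ = 19000 km

Transfer time t = 5.55 hours = 19980 s, and t = π√(a_t³/μ).
So a_t = (μ t²/π²)^(1/3) = (42830 × (19980)² / π²)^(1/3) = 12010 km.
Since a_t = (r₁ + r₂)/2, r₂ = 2a_t − r₁ = 2×12010 − 5010 = 19010 km.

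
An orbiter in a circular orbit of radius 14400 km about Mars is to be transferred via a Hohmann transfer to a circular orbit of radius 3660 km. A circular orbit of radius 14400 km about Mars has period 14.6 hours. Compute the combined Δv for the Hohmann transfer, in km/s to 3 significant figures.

From Kepler's third law T² = 4π²r³/μ at r = 14400 km, T = 14.6 hours = 14.6 × 3600 s = 52560 s: μ = 4π²r³/T² = 42671.4 km³/s².
Semi-major axis of the transfer orbit: a_t = (14400 + 3660)/2 = 9030 km.
Circular speed at r₁: v₁ = √(μ/r₁) = √(42671.4/14400) = 1.7214 km/s.
Transfer-orbit speed at r₁ (vis-viva): v_a = √[μ(2/r₁ − 1/a_t)] = 1.0959 km/s.
First burn Δv₁ = |v_a − v₁| = 0.6255 km/s.
At r₂, v₂ = √(μ/r₂) = 3.4145 km/s.
Transfer-orbit speed at r₂: v_p = √[μ(2/r₂ − 1/a_t)] = 4.3119 km/s.
Second burn Δv₂ = |v₂ − v_p| = 0.8974 km/s.
Total Δv = Δv₁ + Δv₂ = 1.523 km/s.

Δv = 1.52 km/s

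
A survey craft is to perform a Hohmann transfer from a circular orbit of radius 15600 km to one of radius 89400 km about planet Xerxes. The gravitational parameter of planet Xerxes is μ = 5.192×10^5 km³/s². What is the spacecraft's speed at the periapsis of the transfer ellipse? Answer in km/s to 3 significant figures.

v = 7.53 km/s

Transfer-ellipse semi-major axis a_t = (r₁ + r₂)/2 = (15600 + 89400)/2 = 52500 km.
At periapsis, r = 15600 km.
Applying v² = μ(2/r − 1/a_t): v = 7.528 km/s.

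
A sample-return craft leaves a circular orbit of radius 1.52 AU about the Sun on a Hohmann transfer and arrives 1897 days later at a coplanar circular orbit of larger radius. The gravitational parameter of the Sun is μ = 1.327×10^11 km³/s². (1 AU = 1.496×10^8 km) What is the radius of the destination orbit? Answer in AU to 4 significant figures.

r₂ = 8.001 AU

In km: r₁ = 1.52 × 1.496×10^8 = 2.27392×10^8 km.
Transfer time t = 1897 days = 1.639008×10^8 s, and t = π√(a_t³/μ).
So a_t = (μ t²/π²)^(1/3) = (1.327×10^11 × (1.639008×10^8)² / π²)^(1/3) = 7.1216×10^8 km.
Since a_t = (r₁ + r₂)/2, r₂ = 2a_t − r₁ = 2×7.1216×10^8 − 2.27392×10^8 = 1.196928×10^9 km.
In AU: r₂ = 1.196928×10^9 / 1.496×10^8 = 8.001 AU.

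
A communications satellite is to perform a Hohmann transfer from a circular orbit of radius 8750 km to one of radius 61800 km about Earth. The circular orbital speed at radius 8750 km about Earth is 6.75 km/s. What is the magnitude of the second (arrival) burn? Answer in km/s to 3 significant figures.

From the circular-orbit relation v² = μ/r at r = 8750 km: μ = v²r = (6.75)² × 8750 = 3.98672×10^5 km³/s².
Semi-major axis of the transfer orbit: a_t = (8750 + 61800)/2 = 35275 km.
On the circular orbit at r = 61800 km, v_c = √(μ/r) = 2.540 km/s.
Vis-viva on the transfer ellipse at r = 61800 km gives v_t = √[μ(2/r − 1/a_t)] = 1.265 km/s.
Δv₂ = |v_t − v_c| = |1.265 − 2.540| = 1.275 km/s.

Δv₂ = 1.27 km/s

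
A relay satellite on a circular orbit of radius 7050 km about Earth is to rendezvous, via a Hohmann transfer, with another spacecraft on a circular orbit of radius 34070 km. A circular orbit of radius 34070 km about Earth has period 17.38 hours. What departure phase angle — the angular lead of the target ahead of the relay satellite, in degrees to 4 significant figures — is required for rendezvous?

φ = 95.62°

From Kepler's third law T² = 4π²r³/μ at r = 34070 km, T = 17.38 hours = 17.38 × 3600 s = 62568 s: μ = 4π²r³/T² = 3.98815×10^5 km³/s².
Transfer-ellipse semi-major axis a_t = (r₁ + r₂)/2 = (7050 + 34070)/2 = 20560 km.
The half-period of the transfer ellipse is t = π√(a_t³/μ) = 14665.6 s.
The target's mean motion on its circular orbit is ω₂ = √(μ/r₂³) = 1.00422×10^-4 rad/s.
Angle swept by the target during transfer: ω₂·t = 1.4727 rad = 84.38°.
Arrival is 180° from departure on the ellipse, so φ = 180° − 84.38° = 95.62°.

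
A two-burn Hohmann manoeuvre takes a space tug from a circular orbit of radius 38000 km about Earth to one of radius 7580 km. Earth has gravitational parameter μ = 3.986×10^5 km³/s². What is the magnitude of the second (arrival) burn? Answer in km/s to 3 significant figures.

Δv₂ = 2.11 km/s

Semi-major axis of the transfer orbit: a_t = (38000 + 7580)/2 = 22790 km.
Circular speed at r = 7580 km: v_c = √(μ/r) = 7.252 km/s.
Vis-viva on the transfer ellipse at r = 7580 km gives v_t = √[μ(2/r − 1/a_t)] = 9.364 km/s.
Δv₂ = |v_t − v_c| = |9.364 − 7.252| = 2.112 km/s.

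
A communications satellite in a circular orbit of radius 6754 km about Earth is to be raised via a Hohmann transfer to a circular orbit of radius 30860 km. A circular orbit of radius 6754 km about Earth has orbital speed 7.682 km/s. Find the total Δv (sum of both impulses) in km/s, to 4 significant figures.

From the circular-orbit relation v² = μ/r at r = 6754 km: μ = v²r = (7.682)² × 6754 = 3.98575×10^5 km³/s².
The Hohmann ellipse has a_t = (r₁ + r₂)/2 = 18807 km.
Circular speed at r₁: v₁ = √(μ/r₁) = √(3.98575×10^5/6754) = 7.6820 km/s.
On the transfer ellipse at r₁, v² = μ(2/r − 1/a) gives v_p = √[μ(2/r₁ − 1/a_t)] = 9.8404 km/s.
First burn Δv₁ = |v_p − v₁| = 2.1584 km/s.
Circular speed at r₂: v₂ = √(μ/r₂) = 3.59382 km/s.
Transfer-orbit speed at r₂: v_a = √[μ(2/r₂ − 1/a_t)] = 2.15366 km/s.
Second burn Δv₂ = |v₂ − v_a| = 1.4402 km/s.
Total Δv = Δv₁ + Δv₂ = 3.599 km/s.

Δv = 3.599 km/s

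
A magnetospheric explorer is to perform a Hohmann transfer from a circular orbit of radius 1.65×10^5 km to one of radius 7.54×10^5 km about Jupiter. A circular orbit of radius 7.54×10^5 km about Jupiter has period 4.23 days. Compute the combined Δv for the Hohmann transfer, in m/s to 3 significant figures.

Δv = 13000 m/s

From Kepler's third law T² = 4π²r³/μ at r = 7.54×10^5 km, T = 4.23 days = 4.23 × 86400 s = 3.65472×10^5 s: μ = 4π²r³/T² = 1.26697×10^8 km³/s².
The Hohmann ellipse has a_t = (r₁ + r₂)/2 = 4.595×10^5 km.
Circular speed at r₁: v₁ = √(μ/r₁) = √(1.26697×10^8/1.650×10^5) = 27.710 km/s.
Transfer-orbit speed at r₁ (vis-viva): v_p = √[μ(2/r₁ − 1/a_t)] = 35.496 km/s.
First burn Δv₁ = |v_p − v₁| = 7.786 km/s.
Circular speed at r₂: v₂ = √(μ/r₂) = 12.963 km/s.
Transfer-orbit speed at r₂: v_a = √[μ(2/r₂ − 1/a_t)] = 7.7678 km/s.
Second burn Δv₂ = |v₂ − v_a| = 5.195 km/s.
Total Δv = Δv₁ + Δv₂ = 12.98 km/s.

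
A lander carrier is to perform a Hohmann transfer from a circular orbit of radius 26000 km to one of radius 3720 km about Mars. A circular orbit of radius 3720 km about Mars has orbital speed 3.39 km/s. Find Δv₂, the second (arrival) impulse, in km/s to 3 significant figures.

From the circular-orbit relation v² = μ/r at r = 3720 km: μ = v²r = (3.39)² × 3720 = 42750.6 km³/s².
The Hohmann ellipse has a_t = (r₁ + r₂)/2 = 14860 km.
On the circular orbit at r = 3720 km, v_c = √(μ/r) = 3.390 km/s.
Vis-viva on the transfer ellipse at r = 3720 km gives v_t = √[μ(2/r − 1/a_t)] = 4.484 km/s.
Δv₂ = |v_t − v_c| = |4.484 − 3.390| = 1.094 km/s.

Δv₂ = 1.09 km/s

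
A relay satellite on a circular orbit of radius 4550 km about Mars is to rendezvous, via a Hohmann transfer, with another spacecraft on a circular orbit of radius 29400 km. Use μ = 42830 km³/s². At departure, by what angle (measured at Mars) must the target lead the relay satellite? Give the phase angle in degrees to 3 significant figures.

Semi-major axis of the transfer orbit: a_t = (4550 + 29400)/2 = 16975 km.
Transfer time t = π√(a_t³/μ) = 33573 s.
Target angular speed ω₂ = √(μ/r₂³) = 4.1054×10^-5 rad/s.
Angle swept by the target during transfer: ω₂·t = 1.3783 rad = 78.97°.
Arrival is 180° from departure on the ellipse, so φ = 180° − 78.97° = 101°.

φ = 101°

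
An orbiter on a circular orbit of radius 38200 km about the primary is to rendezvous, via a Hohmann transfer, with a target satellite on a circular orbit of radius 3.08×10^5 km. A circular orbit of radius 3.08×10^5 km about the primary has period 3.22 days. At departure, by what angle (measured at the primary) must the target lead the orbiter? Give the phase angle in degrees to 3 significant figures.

φ = 104°

From Kepler's third law T² = 4π²r³/μ at r = 3.08×10^5 km, T = 3.22 days = 3.22 × 86400 s = 2.78208×10^5 s: μ = 4π²r³/T² = 1.49030×10^7 km³/s².
Transfer-ellipse semi-major axis a_t = (r₁ + r₂)/2 = (38200 + 3.080×10^5)/2 = 1.731×10^5 km.
The half-period of the transfer ellipse is t = π√(a_t³/μ) = 58608 s.
Target angular speed ω₂ = √(μ/r₂³) = 2.2584×10^-5 rad/s.
Angle swept by the target during transfer: ω₂·t = 1.3236 rad = 75.84°.
Arrival is 180° from departure on the ellipse, so φ = 180° − 75.84° = 104°.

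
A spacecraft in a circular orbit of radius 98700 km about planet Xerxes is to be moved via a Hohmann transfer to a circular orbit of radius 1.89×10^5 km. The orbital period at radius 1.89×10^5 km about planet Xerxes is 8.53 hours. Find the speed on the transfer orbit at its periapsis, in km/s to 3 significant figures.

From Kepler's third law T² = 4π²r³/μ at r = 1.89×10^5 km, T = 8.53 hours = 8.53 × 3600 s = 30708 s: μ = 4π²r³/T² = 2.82646×10^8 km³/s².
Semi-major axis of the transfer orbit: a_t = (98700 + 1.890×10^5)/2 = 1.4385×10^5 km.
The periapsis of the transfer ellipse is at r = 98700 km.
From the vis-viva equation, v = √[μ(2/r − 1/a_t)] = 61.34 km/s.

v = 61.3 km/s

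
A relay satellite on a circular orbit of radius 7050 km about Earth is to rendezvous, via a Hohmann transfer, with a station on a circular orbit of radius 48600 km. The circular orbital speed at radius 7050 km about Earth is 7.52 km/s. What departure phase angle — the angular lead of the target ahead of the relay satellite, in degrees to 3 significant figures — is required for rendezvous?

φ = 102°

From the circular-orbit relation v² = μ/r at r = 7050 km: μ = v²r = (7.52)² × 7050 = 3.98680×10^5 km³/s².
Transfer-ellipse semi-major axis a_t = (r₁ + r₂)/2 = (7050 + 48600)/2 = 27825 km.
The half-period of the transfer ellipse is t = π√(a_t³/μ) = 23090 s.
The target's mean motion on its circular orbit is ω₂ = √(μ/r₂³) = 5.893×10^-5 rad/s.
Angle swept by the target during transfer: ω₂·t = 1.361 rad = 77.98°.
Arrival is 180° from departure on the ellipse, so φ = 180° − 77.98° = 102°.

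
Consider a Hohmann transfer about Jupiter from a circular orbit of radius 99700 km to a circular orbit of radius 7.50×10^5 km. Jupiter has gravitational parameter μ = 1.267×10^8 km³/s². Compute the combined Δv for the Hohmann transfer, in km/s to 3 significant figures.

Δv = 18.4 km/s

Semi-major axis of the transfer orbit: a_t = (99700 + 7.500×10^5)/2 = 4.2485×10^5 km.
Circular speed at r₁: v₁ = √(μ/r₁) = √(1.267×10^8/99700) = 35.648 km/s.
On the transfer ellipse at r₁, vis-viva gives v_p = √[μ(2/r₁ − 1/a_t)] = 47.365 km/s.
First burn Δv₁ = |v_p − v₁| = 11.72 km/s.
Circular speed at r₂: v₂ = √(μ/r₂) = 12.997 km/s.
Transfer-orbit speed at r₂: v_a = √[μ(2/r₂ − 1/a_t)] = 6.2963 km/s.
Second burn Δv₂ = |v₂ − v_a| = 6.701 km/s.
Δv = Δv₁ + Δv₂ = 11.72 + 6.701 = 18.42 km/s.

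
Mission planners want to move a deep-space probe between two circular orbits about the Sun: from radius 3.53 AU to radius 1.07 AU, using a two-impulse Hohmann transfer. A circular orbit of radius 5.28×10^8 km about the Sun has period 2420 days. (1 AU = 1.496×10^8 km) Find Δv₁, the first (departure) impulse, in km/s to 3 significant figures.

Δv₁ = 5.04 km/s

From Kepler's third law T² = 4π²r³/μ at r = 5.28×10^8 km, T = 2420 days = 2420 × 86400 s = 2.09088×10^8 s: μ = 4π²r³/T² = 1.32924×10^11 km³/s².
In km: r₁ = 3.53 × 1.496×10^8 = 5.28088×10^8 km; r₂ = 1.07 × 1.496×10^8 = 1.60072×10^8 km.
The Hohmann ellipse has a_t = (r₁ + r₂)/2 = 3.4408×10^8 km.
On the circular orbit at r = 5.28088×10^8 km, v_c = √(μ/r) = 15.865 km/s.
Vis-viva on the transfer ellipse at r = 5.28088×10^8 km gives v_t = √[μ(2/r − 1/a_t)] = 10.821 km/s.
Δv₁ = |v_t − v_c| = |10.821 − 15.865| = 5.044 km/s.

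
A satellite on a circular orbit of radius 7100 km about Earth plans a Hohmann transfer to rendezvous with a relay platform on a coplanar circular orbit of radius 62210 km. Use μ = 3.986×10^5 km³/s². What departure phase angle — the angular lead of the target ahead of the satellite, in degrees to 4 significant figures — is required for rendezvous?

Semi-major axis of the transfer orbit: a_t = (7100 + 62210)/2 = 34655 km.
Transfer time t = π√(a_t³/μ) = 32102 s.
The target's mean motion on its circular orbit is ω₂ = √(μ/r₂³) = 4.0689×10^-5 rad/s.
Angle swept by the target during transfer: ω₂·t = 1.3062 rad = 74.84°.
Arrival is 180° from departure on the ellipse, so φ = 180° − 74.84° = 105.2°.

φ = 105.2°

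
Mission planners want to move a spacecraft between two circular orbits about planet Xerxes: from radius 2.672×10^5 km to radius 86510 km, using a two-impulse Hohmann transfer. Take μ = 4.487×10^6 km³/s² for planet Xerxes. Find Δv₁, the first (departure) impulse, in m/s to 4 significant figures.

Δv₁ = 1232 m/s

The Hohmann ellipse has a_t = (r₁ + r₂)/2 = 1.76855×10^5 km.
On the circular orbit at r = 2.672×10^5 km, v_c = √(μ/r) = 4.098 km/s.
Transfer-orbit speed at the same r (vis-viva, a = a_t): v_t = √[μ(2/r − 1/a_t)] = 2.866 km/s.
Δv₁ = |v_t − v_c| = |2.866 − 4.098| = 1.232 km/s.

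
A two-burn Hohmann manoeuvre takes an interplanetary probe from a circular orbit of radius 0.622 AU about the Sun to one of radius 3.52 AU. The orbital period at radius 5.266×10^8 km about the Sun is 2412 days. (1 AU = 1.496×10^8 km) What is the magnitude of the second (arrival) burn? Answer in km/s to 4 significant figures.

Δv₂ = 7.176 km/s

From Kepler's third law T² = 4π²r³/μ at r = 5.266×10^8 km, T = 2412 days = 2412 × 86400 s = 2.083968×10^8 s: μ = 4π²r³/T² = 1.32746×10^11 km³/s².
In km: r₁ = 0.622 × 1.496×10^8 = 9.30512×10^7 km; r₂ = 3.52 × 1.496×10^8 = 5.26592×10^8 km.
Transfer-ellipse semi-major axis a_t = (r₁ + r₂)/2 = (9.30512×10^7 + 5.26592×10^8)/2 = 3.098216×10^8 km.
Circular speed at r = 5.26592×10^8 km: v_c = √(μ/r) = 15.877 km/s.
Vis-viva on the transfer ellipse at r = 5.26592×10^8 km gives v_t = √[μ(2/r − 1/a_t)] = 8.7012 km/s.
Δv₂ = |v_t − v_c| = |8.7012 − 15.877| = 7.176 km/s.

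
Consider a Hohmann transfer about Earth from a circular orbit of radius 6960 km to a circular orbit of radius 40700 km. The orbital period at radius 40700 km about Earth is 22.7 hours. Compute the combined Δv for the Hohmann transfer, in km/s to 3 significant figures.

Δv = 3.76 km/s

From Kepler's third law T² = 4π²r³/μ at r = 40700 km, T = 22.7 hours = 22.7 × 3600 s = 81720 s: μ = 4π²r³/T² = 3.98553×10^5 km³/s².
The Hohmann ellipse has a_t = (r₁ + r₂)/2 = 23830 km.
At r₁ the circular-orbit speed is v₁ = √(μ/r₁) = 7.567 km/s.
On the transfer ellipse at r₁, vis-viva equation gives v_p = √[μ(2/r₁ − 1/a_t)] = 9.889 km/s.
First burn Δv₁ = |v_p − v₁| = 2.322 km/s.
At r₂, v₂ = √(μ/r₂) = 3.129 km/s.
Transfer-orbit speed at r₂: v_a = √[μ(2/r₂ − 1/a_t)] = 1.691 km/s.
Second burn Δv₂ = |v₂ − v_a| = 1.438 km/s.
Total Δv = Δv₁ + Δv₂ = 3.760 km/s.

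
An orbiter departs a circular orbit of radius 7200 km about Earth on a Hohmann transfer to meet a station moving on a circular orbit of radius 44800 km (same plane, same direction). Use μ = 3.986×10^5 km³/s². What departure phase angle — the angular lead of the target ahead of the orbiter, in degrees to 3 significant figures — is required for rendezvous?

φ = 100°

The Hohmann ellipse has a_t = (r₁ + r₂)/2 = 26000 km.
The half-period of the transfer ellipse is t = π√(a_t³/μ) = 20860 s.
Target angular speed ω₂ = √(μ/r₂³) = 6.658×10^-5 rad/s.
Angle swept by the target during transfer: ω₂·t = 1.389 rad = 79.58°.
The orbiter traverses 180° on the transfer ellipse, so the target must lead by 180° − 79.58° = 100°.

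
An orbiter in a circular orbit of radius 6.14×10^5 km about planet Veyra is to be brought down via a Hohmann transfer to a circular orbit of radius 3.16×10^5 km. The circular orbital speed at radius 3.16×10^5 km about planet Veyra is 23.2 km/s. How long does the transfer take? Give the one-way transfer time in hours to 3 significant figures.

t = 21.2 hours

From the circular-orbit relation v² = μ/r at r = 3.16×10^5 km: μ = v²r = (23.2)² × 3.16×10^5 = 1.70084×10^8 km³/s².
The Hohmann ellipse has a_t = (r₁ + r₂)/2 = 4.650×10^5 km.
Half the transfer-orbit period gives t = π√(a_t³/μ) = 76380 s.
Converting: 76380 s ÷ 3600 s/hour = 21.2 hours.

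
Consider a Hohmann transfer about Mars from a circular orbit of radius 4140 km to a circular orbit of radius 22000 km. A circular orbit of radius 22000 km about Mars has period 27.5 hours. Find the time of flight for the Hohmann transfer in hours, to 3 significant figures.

t = 6.30 hours

From Kepler's third law T² = 4π²r³/μ at r = 22000 km, T = 27.5 hours = 27.5 × 3600 s = 99000 s: μ = 4π²r³/T² = 42890.1 km³/s².
The Hohmann ellipse has a_t = (r₁ + r₂)/2 = 13070 km.
Transfer time t = π√(a_t³/μ) = π√((13070)³ / 42890.1) = 22670 s.
Converting: 22670 s ÷ 3600 s/hour = 6.30 hours.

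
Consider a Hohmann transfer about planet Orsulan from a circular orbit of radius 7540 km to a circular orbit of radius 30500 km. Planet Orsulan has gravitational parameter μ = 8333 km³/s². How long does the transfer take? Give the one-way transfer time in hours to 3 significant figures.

Semi-major axis of the transfer orbit: a_t = (7540 + 30500)/2 = 19020 km.
Half the transfer-orbit period gives t = π√(a_t³/μ) = 90270 s.
Converting: 90270 s ÷ 3600 s/hour = 25.1 hours.

t = 25.1 hours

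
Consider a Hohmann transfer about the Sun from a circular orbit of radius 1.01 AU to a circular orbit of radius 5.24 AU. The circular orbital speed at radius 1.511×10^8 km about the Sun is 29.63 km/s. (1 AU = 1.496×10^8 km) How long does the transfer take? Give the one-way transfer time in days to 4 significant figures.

t = 1009 days

From the circular-orbit relation v² = μ/r at r = 1.511×10^8 km: μ = v²r = (29.63)² × 1.511×10^8 = 1.32656×10^11 km³/s².
In km: r₁ = 1.01 × 1.496×10^8 = 1.51096×10^8 km; r₂ = 5.24 × 1.496×10^8 = 7.83904×10^8 km.
Semi-major axis of the transfer orbit: a_t = (1.51096×10^8 + 7.83904×10^8)/2 = 4.675×10^8 km.
Half the transfer-orbit period gives t = π√(a_t³/μ) = 8.719×10^7 s.
Converting: 8.719×10^7 s ÷ 86400 s/day = 1009 days.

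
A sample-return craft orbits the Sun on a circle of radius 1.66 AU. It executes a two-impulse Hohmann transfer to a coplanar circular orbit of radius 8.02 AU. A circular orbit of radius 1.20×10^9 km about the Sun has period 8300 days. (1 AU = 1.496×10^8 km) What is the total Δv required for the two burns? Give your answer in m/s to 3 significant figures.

Δv = 11000 m/s

From Kepler's third law T² = 4π²r³/μ at r = 1.20×10^9 km, T = 8300 days = 8300 × 86400 s = 7.1712×10^8 s: μ = 4π²r³/T² = 1.32654×10^11 km³/s².
In km: r₁ = 1.66 × 1.496×10^8 = 2.48336×10^8 km; r₂ = 8.02 × 1.496×10^8 = 1.199792×10^9 km.
Transfer-ellipse semi-major axis a_t = (r₁ + r₂)/2 = (2.48336×10^8 + 1.199792×10^9)/2 = 7.24064×10^8 km.
At r₁ the circular-orbit speed is v₁ = √(μ/r₁) = 23.112 km/s.
Transfer-orbit speed at r₁ (v² = μ(2/r − 1/a)): v_p = √[μ(2/r₁ − 1/a_t)] = 29.751 km/s.
First burn Δv₁ = |v_p − v₁| = 6.639 km/s.
At r₂, v₂ = √(μ/r₂) = 10.515 km/s.
Transfer-orbit speed at r₂: v_a = √[μ(2/r₂ − 1/a_t)] = 6.1580 km/s.
Second burn Δv₂ = |v₂ − v_a| = 4.357 km/s.
Total Δv = Δv₁ + Δv₂ = 11.00 km/s.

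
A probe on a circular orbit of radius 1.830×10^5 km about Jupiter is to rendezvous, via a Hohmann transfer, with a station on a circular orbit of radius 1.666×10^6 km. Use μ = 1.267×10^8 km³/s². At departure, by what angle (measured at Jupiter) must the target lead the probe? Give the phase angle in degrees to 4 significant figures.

φ = 105.6°

Transfer-ellipse semi-major axis a_t = (r₁ + r₂)/2 = (1.830×10^5 + 1.666×10^6)/2 = 9.245×10^5 km.
The half-period of the transfer ellipse is t = π√(a_t³/μ) = 2.4810×10^5 s.
Target angular speed ω₂ = √(μ/r₂³) = 5.2345×10^-6 rad/s.
Angle swept by the target during transfer: ω₂·t = 1.2987 rad = 74.41°.
The probe traverses 180° on the transfer ellipse, so the target must lead by 180° − 74.41° = 105.6°.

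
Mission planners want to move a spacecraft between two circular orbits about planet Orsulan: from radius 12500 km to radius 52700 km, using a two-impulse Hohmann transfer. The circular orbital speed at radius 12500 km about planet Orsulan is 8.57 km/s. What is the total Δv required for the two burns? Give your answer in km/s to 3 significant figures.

From the circular-orbit relation v² = μ/r at r = 12500 km: μ = v²r = (8.57)² × 12500 = 9.18061×10^5 km³/s².
The Hohmann ellipse has a_t = (r₁ + r₂)/2 = 32600 km.
At r₁ the circular-orbit speed is v₁ = √(μ/r₁) = 8.57000 km/s.
On the transfer ellipse at r₁, vis-viva equation gives v_p = √[μ(2/r₁ − 1/a_t)] = 10.8963 km/s.
First burn Δv₁ = |v_p − v₁| = 2.3263 km/s.
At r₂, v₂ = √(μ/r₂) = 4.1738 km/s.
Transfer-orbit speed at r₂: v_a = √[μ(2/r₂ − 1/a_t)] = 2.5845 km/s.
Second burn Δv₂ = |v₂ − v_a| = 1.5893 km/s.
Δv = Δv₁ + Δv₂ = 2.3263 + 1.5893 = 3.916 km/s.

Δv = 3.92 km/s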